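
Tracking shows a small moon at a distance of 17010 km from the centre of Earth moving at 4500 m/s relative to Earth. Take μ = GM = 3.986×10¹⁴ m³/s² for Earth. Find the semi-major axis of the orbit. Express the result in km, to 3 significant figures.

r = 1.701×10⁷ m.
Specific orbital energy ε = v²/2 − μ/r = (4500)²/2 − 3.986×10¹⁴/1.701×10⁷ = -1.331×10⁷ J/kg.
Since ε = −μ/(2a), a = −μ/(2ε) = 1.498×10⁷ m = 14976 km.

a ≈ 15000 km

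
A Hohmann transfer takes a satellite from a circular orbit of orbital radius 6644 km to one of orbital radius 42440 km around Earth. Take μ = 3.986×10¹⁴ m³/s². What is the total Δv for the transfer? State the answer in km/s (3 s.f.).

Δv_total ≈ 3.91 km/s

r₁ = 6644 km = 6.644×10⁶ m.
r₂ = 42440 km = 4.244×10⁷ m.
Transfer ellipse a_t = (r₁ + r₂)/2 = 2.454×10⁷ m.
At r₁: circular v_c1 = √(μ/r₁) = 7746 m/s; transfer-perigee v_p = √[μ(2/r₁ − 1/a_t)] = 10190 m/s.
Δv₁ = v_p − v_c1 = 2440 m/s.
At r₂: circular v_c2 = √(μ/r₂) = 3065 m/s; transfer-apogee v_a = √[μ(2/r₂ − 1/a_t)] = 1595 m/s.
Δv₂ = v_c2 − v_a = 1470 m/s.
Total Δv = Δv₁ + Δv₂ = 3910 m/s = 3.910 km/s.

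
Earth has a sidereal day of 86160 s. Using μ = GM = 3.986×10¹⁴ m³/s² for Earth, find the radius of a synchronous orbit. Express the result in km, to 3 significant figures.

r_sync ≈ 42200 km

A synchronous orbit has period T, so by Kepler's third law a = (μT²/4π²)^(1/3).
μT²/4π² = 3.986×10¹⁴ × (8.616×10⁴)² / 39.48 = 7.495×10²² m³.
a = 4.216×10⁷ m = 42163 km.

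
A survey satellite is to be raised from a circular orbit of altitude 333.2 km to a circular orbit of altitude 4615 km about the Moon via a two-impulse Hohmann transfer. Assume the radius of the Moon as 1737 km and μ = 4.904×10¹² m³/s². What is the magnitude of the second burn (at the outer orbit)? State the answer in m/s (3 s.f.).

r₁ = 1737 + 333.2 = 2070.2 km = 2.0702×10⁶ m.
r₂ = 1737 + 4615 = 6352.0 km = 6.3520×10⁶ m.
Transfer ellipse a_t = (r₁ + r₂)/2 = 4.211×10⁶ m.
At r₁: circular v_c1 = √(μ/r₁) = 1539 m/s; transfer-perilune v_p = √[μ(2/r₁ − 1/a_t)] = 1890 m/s.
At r₂: circular v_c2 = √(μ/r₂) = 878.7 m/s; transfer-apolune v_a = √[μ(2/r₂ − 1/a_t)] = 616.1 m/s.
Δv₂ = v_c2 − v_a = 262.6 m/s.

Δv ≈ 263 m/s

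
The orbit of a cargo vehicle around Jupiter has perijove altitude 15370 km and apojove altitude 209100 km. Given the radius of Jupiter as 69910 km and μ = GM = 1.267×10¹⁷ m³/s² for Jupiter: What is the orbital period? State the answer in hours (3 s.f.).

r_p = 69910 + 15370 = 85280 km = 8.5280×10⁷ m.
r_a = 69910 + 209100 = 279010 km = 2.7901×10⁸ m.
Semi-major axis a = (r_p + r_a)/2 = (85280 + 2.7901×10⁵)/2 = 1.8214×10⁵ km = 1.821×10⁸ m.
By Kepler's third law T = 2π√(a³/μ) = 2π × 6.906×10³ = 4.339×10⁴ s.
= 12.05 hours.

T ≈ 12.1 hours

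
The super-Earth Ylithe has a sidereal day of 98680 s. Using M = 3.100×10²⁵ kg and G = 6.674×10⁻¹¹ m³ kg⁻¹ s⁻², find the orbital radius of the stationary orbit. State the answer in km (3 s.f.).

r_sync ≈ 79900 km

μ = GM = 6.674×10⁻¹¹ × 3.100×10²⁵ = 2.069×10¹⁵ m³/s².
A synchronous orbit has period T, so by Kepler's third law a = (μT²/4π²)^(1/3).
μT²/4π² = 2.069×10¹⁵ × (9.868×10⁴)² / 39.48 = 5.103×10²³ m³.
a = 7.991×10⁷ m = 79913 km.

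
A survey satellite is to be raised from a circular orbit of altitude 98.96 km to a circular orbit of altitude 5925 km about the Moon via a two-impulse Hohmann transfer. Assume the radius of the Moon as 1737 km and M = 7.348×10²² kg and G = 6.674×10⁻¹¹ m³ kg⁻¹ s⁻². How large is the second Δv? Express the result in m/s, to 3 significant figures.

Δv ≈ 303 m/s

μ = GM = 6.674×10⁻¹¹ × 7.348×10²² = 4.904×10¹² m³/s².
r₁ = 1737 + 98.96 = 1836.0 km = 1.8360×10⁶ m.
r₂ = 1737 + 5925 = 7662.0 km = 7.6620×10⁶ m.
Transfer ellipse a_t = (r₁ + r₂)/2 = 4.749×10⁶ m.
At r₁: circular v_c1 = √(μ/r₁) = 1634 m/s; transfer-perilune v_p = √[μ(2/r₁ − 1/a_t)] = 2076 m/s.
At r₂: circular v_c2 = √(μ/r₂) = 800.0 m/s; transfer-apolune v_a = √[μ(2/r₂ − 1/a_t)] = 497.4 m/s.
Δv₂ = v_c2 − v_a = 302.6 m/s.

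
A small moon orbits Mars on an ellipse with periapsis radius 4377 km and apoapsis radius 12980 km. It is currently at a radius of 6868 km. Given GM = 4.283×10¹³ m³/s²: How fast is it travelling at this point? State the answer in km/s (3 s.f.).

v ≈ 2.75 km/s

Semi-major axis a = (r_p + r_a)/2 = 8678.5 km = 8.678×10⁶ m.
Vis-viva: v² = μ(2/r − 1/a) = 4.283×10¹³ × (2.912×10⁻⁷ − 1.152×10⁻⁷) = 7.537×10⁶ m²/s².
v = 2745 m/s = 2.745 km/s.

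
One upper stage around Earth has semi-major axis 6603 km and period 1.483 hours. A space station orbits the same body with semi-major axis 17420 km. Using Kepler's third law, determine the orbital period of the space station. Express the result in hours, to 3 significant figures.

Kepler's third law: T² ∝ a³, so T₂ = T₁ (a₂/a₁)^(3/2).
a₂/a₁ = 2.638, (a₂/a₁)^(3/2) = 4.285.
T₂ = 1.483 × 4.285 = 6.355 hours.

T₂ ≈ 6.35 hours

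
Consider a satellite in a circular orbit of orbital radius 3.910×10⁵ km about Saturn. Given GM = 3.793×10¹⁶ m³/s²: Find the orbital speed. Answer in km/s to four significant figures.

r = 3.910×10⁵ km = 3.910×10⁸ m.
For a circular orbit v = √(μ/r) = √(3.793×10¹⁶ / 3.910×10⁸) = √(9.701×10⁷) = 9849 m/s.
That is 9.849 km/s.

v ≈ 9.849 km/s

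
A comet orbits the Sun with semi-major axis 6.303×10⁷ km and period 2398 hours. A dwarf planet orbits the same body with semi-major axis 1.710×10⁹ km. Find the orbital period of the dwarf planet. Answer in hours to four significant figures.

T₂ ≈ 3.389×10⁵ hours

Kepler's third law: T² ∝ a³, so T₂ = T₁ (a₂/a₁)^(3/2).
a₂/a₁ = 27.13, (a₂/a₁)^(3/2) = 141.3.
T₂ = 2398 × 141.3 = 3.389×10⁵ hours.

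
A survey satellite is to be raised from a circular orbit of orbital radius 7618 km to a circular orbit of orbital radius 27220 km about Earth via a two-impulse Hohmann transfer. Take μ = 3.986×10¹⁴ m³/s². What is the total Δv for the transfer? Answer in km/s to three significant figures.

Δv_total ≈ 3.10 km/s

r₁ = 7618 km = 7.618×10⁶ m.
r₂ = 27220 km = 2.722×10⁷ m.
Transfer ellipse a_t = (r₁ + r₂)/2 = 1.742×10⁷ m.
At r₁: circular v_c1 = √(μ/r₁) = 7233 m/s; transfer-perigee v_p = √[μ(2/r₁ − 1/a_t)] = 9042 m/s.
Δv₁ = v_p − v_c1 = 1809 m/s.
At r₂: circular v_c2 = √(μ/r₂) = 3827 m/s; transfer-apogee v_a = √[μ(2/r₂ − 1/a_t)] = 2531 m/s.
Δv₂ = v_c2 − v_a = 1296 m/s.
Total Δv = Δv₁ + Δv₂ = 3105 m/s = 3.105 km/s.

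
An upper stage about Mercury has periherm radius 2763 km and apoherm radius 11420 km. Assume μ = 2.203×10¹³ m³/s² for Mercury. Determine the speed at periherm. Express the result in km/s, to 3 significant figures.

v ≈ 3.58 km/s

Semi-major axis a = (r_p + r_a)/2 = 7091.5 km = 7.092×10⁶ m.
Vis-viva: v² = μ(2/r − 1/a) = 2.203×10¹³ × (7.239×10⁻⁷ − 1.410×10⁻⁷) = 1.284×10⁷ m²/s².
v = 3583 m/s = 3.583 km/s.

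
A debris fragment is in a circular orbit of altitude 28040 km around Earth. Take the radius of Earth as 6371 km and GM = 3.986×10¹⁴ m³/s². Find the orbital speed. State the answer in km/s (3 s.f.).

v ≈ 3.40 km/s

r = 6371 + 28040 = 34411 km = 3.4411×10⁷ m.
For a circular orbit v = √(μ/r) = √(3.986×10¹⁴ / 3.441×10⁷) = √(1.158×10⁷) = 3403 m/s.
That is 3.403 km/s.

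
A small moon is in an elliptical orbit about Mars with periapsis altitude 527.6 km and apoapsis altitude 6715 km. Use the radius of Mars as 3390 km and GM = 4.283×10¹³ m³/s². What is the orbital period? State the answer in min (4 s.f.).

T ≈ 297.1 min

r_p = 3390 + 527.6 = 3917.6 km = 3.9176×10⁶ m.
r_a = 3390 + 6715 = 10105 km = 1.0105×10⁷ m.
Semi-major axis a = (r_p + r_a)/2 = (3917.6 + 10105)/2 = 7011.3 km = 7.011×10⁶ m.
By Kepler's third law T = 2π√(a³/μ) = 2π × 2.837×10³ = 1.782×10⁴ s.
= 297.1 min.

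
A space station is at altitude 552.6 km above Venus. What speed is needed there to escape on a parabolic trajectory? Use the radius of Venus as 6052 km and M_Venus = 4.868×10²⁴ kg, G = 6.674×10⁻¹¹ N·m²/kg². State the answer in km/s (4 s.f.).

v_esc ≈ 9.919 km/s

μ = GM = 6.674×10⁻¹¹ × 4.868×10²⁴ = 3.249×10¹⁴ m³/s².
r = 6052 + 552.6 = 6604.6 km = 6.6046×10⁶ m.
Escape speed v_esc = √(2μ/r) = √(2 × 3.249×10¹⁴ / 6.605×10⁶) = √(9.838×10⁷) = 9919 m/s.
= 9.919 km/s.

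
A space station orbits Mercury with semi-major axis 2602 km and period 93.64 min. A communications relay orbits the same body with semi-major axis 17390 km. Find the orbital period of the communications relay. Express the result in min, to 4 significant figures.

T₂ ≈ 1618 min

Kepler's third law: T² ∝ a³, so T₂ = T₁ (a₂/a₁)^(3/2).
a₂/a₁ = 6.683, (a₂/a₁)^(3/2) = 17.28.
T₂ = 93.64 × 17.28 = 1618 min.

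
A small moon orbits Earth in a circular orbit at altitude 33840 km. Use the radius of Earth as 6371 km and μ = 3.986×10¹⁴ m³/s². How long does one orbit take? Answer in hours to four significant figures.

r = 6371 + 33840 = 40211 km = 4.0211×10⁷ m.
Kepler's third law: T = 2π√(r³/μ) = 2π√((4.021×10⁷)³ / 3.986×10¹⁴).
r³/μ = 1.631×10⁸ s², so T = 2π × 1.277×10⁴ = 8.025×10⁴ s.
Converting: 8.025×10⁴ s ÷ 3600 = 22.29 hours.

T ≈ 22.29 hours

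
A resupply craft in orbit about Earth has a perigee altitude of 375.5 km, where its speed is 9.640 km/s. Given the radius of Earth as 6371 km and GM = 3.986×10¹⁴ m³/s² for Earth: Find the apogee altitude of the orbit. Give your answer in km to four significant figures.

apogee altitude ≈ 18470 km

r_p = 6371 + 375.5 = 6746.5 km = 6.746×10⁶ m.
Specific energy ε = v²/2 − μ/r = -1.262×10⁷ J/kg, so a = −μ/(2ε) = 1.580×10⁷ m.
The apsides satisfy r_p + r_a = 2a, so the apogee radius is 2a − r_p = 2.484×10⁷ m = 24844 km.
Apogee altitude = 24844 − 6371 = 18473 km.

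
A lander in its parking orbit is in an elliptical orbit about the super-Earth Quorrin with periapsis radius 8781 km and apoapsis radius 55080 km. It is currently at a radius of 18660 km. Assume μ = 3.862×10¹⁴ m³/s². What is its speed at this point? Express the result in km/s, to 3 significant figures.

Semi-major axis a = (r_p + r_a)/2 = 31930 km = 3.193×10⁷ m.
Vis-viva: v² = μ(2/r − 1/a) = 3.862×10¹⁴ × (1.072×10⁻⁷ − 3.132×10⁻⁸) = 2.930×10⁷ m²/s².
v = 5413 m/s = 5.413 km/s.

v ≈ 5.41 km/s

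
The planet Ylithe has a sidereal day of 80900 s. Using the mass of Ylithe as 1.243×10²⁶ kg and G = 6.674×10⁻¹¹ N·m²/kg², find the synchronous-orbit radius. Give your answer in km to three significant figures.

r_sync ≈ 1.11×10⁵ km

μ = GM = 6.674×10⁻¹¹ × 1.243×10²⁶ = 8.296×10¹⁵ m³/s².
A synchronous orbit has period T, so by Kepler's third law a = (μT²/4π²)^(1/3).
μT²/4π² = 8.296×10¹⁵ × (8.090×10⁴)² / 39.48 = 1.375×10²⁴ m³.
a = 1.112×10⁸ m = 1.1121×10⁵ km.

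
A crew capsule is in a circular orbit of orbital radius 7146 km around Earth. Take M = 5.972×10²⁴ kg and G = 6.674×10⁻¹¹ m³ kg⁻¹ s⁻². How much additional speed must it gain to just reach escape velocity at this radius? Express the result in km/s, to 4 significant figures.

Δv ≈ 3.093 km/s

μ = GM = 6.674×10⁻¹¹ × 5.972×10²⁴ = 3.986×10¹⁴ m³/s².
r = 7146 km = 7.146×10⁶ m.
Circular speed v_c = √(μ/r) = 7468 m/s.
Escape speed v_esc = √(2μ/r) = √2 × v_c = 10560 m/s.
Δv = v_esc − v_c = 3093 m/s = 3.093 km/s.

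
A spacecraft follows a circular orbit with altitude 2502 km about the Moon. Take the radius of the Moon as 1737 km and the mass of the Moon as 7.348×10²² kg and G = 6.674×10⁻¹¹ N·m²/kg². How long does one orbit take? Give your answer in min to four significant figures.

μ = GM = 6.674×10⁻¹¹ × 7.348×10²² = 4.904×10¹² m³/s².
r = 1737 + 2502 = 4239.0 km = 4.2390×10⁶ m.
Kepler's third law: T = 2π√(r³/μ) = 2π√((4.239×10⁶)³ / 4.904×10¹²).
r³/μ = 1.553×10⁷ s², so T = 2π × 3.941×10³ = 2.476×10⁴ s.
Converting: 2.476×10⁴ s ÷ 60.00 = 412.7 min.

T ≈ 412.7 min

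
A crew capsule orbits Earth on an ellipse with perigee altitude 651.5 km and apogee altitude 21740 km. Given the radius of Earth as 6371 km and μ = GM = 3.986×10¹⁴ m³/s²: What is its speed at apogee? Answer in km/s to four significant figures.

r_p = 6371 + 651.5 = 7022.5 km = 7.0225×10⁶ m.
r_a = 6371 + 21740 = 28111 km = 2.8111×10⁷ m.
Semi-major axis a = (r_p + r_a)/2 = 17567 km = 1.757×10⁷ m.
Vis-viva: v² = μ(2/r − 1/a) = 3.986×10¹⁴ × (7.115×10⁻⁸ − 5.693×10⁻⁸) = 5.668×10⁶ m²/s².
v = 2381 m/s = 2.381 km/s.

v ≈ 2.381 km/s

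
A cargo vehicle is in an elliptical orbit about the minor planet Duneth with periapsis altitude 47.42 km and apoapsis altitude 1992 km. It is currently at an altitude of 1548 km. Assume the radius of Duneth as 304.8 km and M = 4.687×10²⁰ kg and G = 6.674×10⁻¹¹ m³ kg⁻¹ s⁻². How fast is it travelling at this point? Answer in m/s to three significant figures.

μ = GM = 6.674×10⁻¹¹ × 4.687×10²⁰ = 3.128×10¹⁰ m³/s².
r_p = 304.8 + 47.42 = 352.22 km = 3.5222×10⁵ m.
r_a = 304.8 + 1992 = 2296.8 km = 2.2968×10⁶ m.
r = 304.8 + 1548 = 1852.8 km = 1.853×10⁶ m.
Semi-major axis a = (r_p + r_a)/2 = 1324.5 km = 1.325×10⁶ m.
Vis-viva: v² = μ(2/r − 1/a) = 3.128×10¹⁰ × (1.079×10⁻⁶ − 7.550×10⁻⁷) = 1.015×10⁴ m²/s².
v = 100.7 m/s.

v ≈ 101 m/s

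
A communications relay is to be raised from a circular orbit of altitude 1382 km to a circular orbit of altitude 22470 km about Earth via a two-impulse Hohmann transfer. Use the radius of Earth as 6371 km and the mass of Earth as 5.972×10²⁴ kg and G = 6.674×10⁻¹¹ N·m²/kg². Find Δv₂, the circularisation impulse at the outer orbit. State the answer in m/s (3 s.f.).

Δv ≈ 1300 m/s

μ = GM = 6.674×10⁻¹¹ × 5.972×10²⁴ = 3.986×10¹⁴ m³/s².
r₁ = 6371 + 1382 = 7753.0 km = 7.7530×10⁶ m.
r₂ = 6371 + 22470 = 28841 km = 2.8841×10⁷ m.
Transfer ellipse a_t = (r₁ + r₂)/2 = 1.830×10⁷ m.
At r₁: circular v_c1 = √(μ/r₁) = 7170 m/s; transfer-perigee v_p = √[μ(2/r₁ − 1/a_t)] = 9002 m/s.
At r₂: circular v_c2 = √(μ/r₂) = 3717 m/s; transfer-apogee v_a = √[μ(2/r₂ − 1/a_t)] = 2420 m/s.
Δv₂ = v_c2 − v_a = 1298 m/s.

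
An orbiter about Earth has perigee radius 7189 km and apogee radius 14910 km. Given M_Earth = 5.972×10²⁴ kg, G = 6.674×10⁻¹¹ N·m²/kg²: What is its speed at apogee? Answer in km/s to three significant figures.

μ = GM = 6.674×10⁻¹¹ × 5.972×10²⁴ = 3.986×10¹⁴ m³/s².
Semi-major axis a = (r_p + r_a)/2 = 11050 km = 1.105×10⁷ m.
Vis-viva: v² = μ(2/r − 1/a) = 3.986×10¹⁴ × (1.341×10⁻⁷ − 9.050×10⁻⁸) = 1.739×10⁷ m²/s².
v = 4170 m/s = 4.170 km/s.

v ≈ 4.17 km/s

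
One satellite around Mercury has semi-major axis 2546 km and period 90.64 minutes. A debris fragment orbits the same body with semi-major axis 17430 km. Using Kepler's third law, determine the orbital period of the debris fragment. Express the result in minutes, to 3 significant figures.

T₂ ≈ 1620 minutes

Kepler's third law: T² ∝ a³, so T₂ = T₁ (a₂/a₁)^(3/2).
a₂/a₁ = 6.846, (a₂/a₁)^(3/2) = 17.91.
T₂ = 90.64 × 17.91 = 1624 minutes.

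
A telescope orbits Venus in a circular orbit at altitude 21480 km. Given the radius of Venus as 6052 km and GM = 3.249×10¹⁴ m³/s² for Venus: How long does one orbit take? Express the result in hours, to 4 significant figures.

r = 6052 + 21480 = 27532 km = 2.7532×10⁷ m.
Kepler's third law: T = 2π√(r³/μ) = 2π√((2.753×10⁷)³ / 3.249×10¹⁴).
r³/μ = 6.423×10⁷ s², so T = 2π × 8.015×10³ = 5.036×10⁴ s.
Converting: 5.036×10⁴ s ÷ 3600 = 13.99 hours.

T ≈ 13.99 hours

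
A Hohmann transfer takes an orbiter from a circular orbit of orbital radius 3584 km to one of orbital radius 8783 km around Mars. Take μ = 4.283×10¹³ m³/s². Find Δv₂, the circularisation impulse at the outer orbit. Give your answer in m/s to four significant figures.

Δv ≈ 527.1 m/s

r₁ = 3584 km = 3.584×10⁶ m.
r₂ = 8783 km = 8.783×10⁶ m.
Transfer ellipse a_t = (r₁ + r₂)/2 = 6.184×10⁶ m.
At r₁: circular v_c1 = √(μ/r₁) = 3457 m/s; transfer-periapsis v_p = √[μ(2/r₁ − 1/a_t)] = 4120 m/s.
At r₂: circular v_c2 = √(μ/r₂) = 2208 m/s; transfer-apoapsis v_a = √[μ(2/r₂ − 1/a_t)] = 1681 m/s.
Δv₂ = v_c2 − v_a = 527.1 m/s.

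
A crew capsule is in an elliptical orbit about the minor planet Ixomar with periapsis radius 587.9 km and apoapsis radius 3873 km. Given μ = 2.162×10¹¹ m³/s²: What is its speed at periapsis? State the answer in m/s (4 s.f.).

v ≈ 799.1 m/s

Semi-major axis a = (r_p + r_a)/2 = 2230.4 km = 2.230×10⁶ m.
Vis-viva: v² = μ(2/r − 1/a) = 2.162×10¹¹ × (3.402×10⁻⁶ − 4.483×10⁻⁷) = 6.386×10⁵ m²/s².
v = 799.1 m/s.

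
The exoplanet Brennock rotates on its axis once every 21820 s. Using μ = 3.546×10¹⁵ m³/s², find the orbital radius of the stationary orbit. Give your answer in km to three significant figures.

A synchronous orbit has period T, so by Kepler's third law a = (μT²/4π²)^(1/3).
μT²/4π² = 3.546×10¹⁵ × (2.182×10⁴)² / 39.48 = 4.277×10²² m³.
a = 3.497×10⁷ m = 34970 km.

r_sync ≈ 35000 km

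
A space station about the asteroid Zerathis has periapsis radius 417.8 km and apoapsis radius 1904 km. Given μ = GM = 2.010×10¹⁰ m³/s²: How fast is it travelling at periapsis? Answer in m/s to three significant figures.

Semi-major axis a = (r_p + r_a)/2 = 1160.9 km = 1.161×10⁶ m.
Vis-viva: v² = μ(2/r − 1/a) = 2.010×10¹⁰ × (4.787×10⁻⁶ − 8.614×10⁻⁷) = 7.890×10⁴ m²/s².
v = 280.9 m/s.

v ≈ 281 m/s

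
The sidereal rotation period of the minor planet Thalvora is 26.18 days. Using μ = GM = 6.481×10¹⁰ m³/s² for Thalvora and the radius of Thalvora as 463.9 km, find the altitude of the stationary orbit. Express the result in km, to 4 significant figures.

h_sync ≈ 19860 km

T = 26.18 days = 2.262×10⁶ s.
A synchronous orbit has period T, so by Kepler's third law a = (μT²/4π²)^(1/3).
μT²/4π² = 6.481×10¹⁰ × (2.262×10⁶)² / 39.48 = 8.399×10²¹ m³.
a = 2.033×10⁷ m = 20327 km.
Altitude h = a − R = 20327 − 463.9 = 19864 km.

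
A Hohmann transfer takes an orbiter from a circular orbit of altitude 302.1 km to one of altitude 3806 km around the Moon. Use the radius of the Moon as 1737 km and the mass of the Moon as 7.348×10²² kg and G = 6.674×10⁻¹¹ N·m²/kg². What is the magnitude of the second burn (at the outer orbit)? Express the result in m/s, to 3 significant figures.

Δv ≈ 251 m/s

μ = GM = 6.674×10⁻¹¹ × 7.348×10²² = 4.904×10¹² m³/s².
r₁ = 1737 + 302.1 = 2039.1 km = 2.0391×10⁶ m.
r₂ = 1737 + 3806 = 5543.0 km = 5.5430×10⁶ m.
Transfer ellipse a_t = (r₁ + r₂)/2 = 3.791×10⁶ m.
At r₁: circular v_c1 = √(μ/r₁) = 1551 m/s; transfer-perilune v_p = √[μ(2/r₁ − 1/a_t)] = 1875 m/s.
At r₂: circular v_c2 = √(μ/r₂) = 940.6 m/s; transfer-apolune v_a = √[μ(2/r₂ − 1/a_t)] = 689.8 m/s.
Δv₂ = v_c2 − v_a = 250.8 m/s.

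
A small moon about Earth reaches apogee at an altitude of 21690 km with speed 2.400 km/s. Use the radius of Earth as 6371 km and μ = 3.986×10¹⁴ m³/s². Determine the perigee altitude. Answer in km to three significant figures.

r_a = 6371 + 21690 = 28061 km = 2.806×10⁷ m.
Specific energy ε = v²/2 − μ/r = -1.132×10⁷ J/kg, so a = −μ/(2ε) = 1.760×10⁷ m.
The apsides satisfy r_p + r_a = 2a, so the perigee radius is 2a − r_a = 7.136×10⁶ m = 7136.2 km.
Perigee altitude = 7136.2 − 6371 = 765.19 km.

perigee altitude ≈ 765 km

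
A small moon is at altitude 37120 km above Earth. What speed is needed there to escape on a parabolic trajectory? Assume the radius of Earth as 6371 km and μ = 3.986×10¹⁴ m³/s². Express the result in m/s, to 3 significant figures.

v_esc ≈ 4280 m/s

r = 6371 + 37120 = 43491 km = 4.3491×10⁷ m.
Escape speed v_esc = √(2μ/r) = √(2 × 3.986×10¹⁴ / 4.349×10⁷) = √(1.833×10⁷) = 4281 m/s.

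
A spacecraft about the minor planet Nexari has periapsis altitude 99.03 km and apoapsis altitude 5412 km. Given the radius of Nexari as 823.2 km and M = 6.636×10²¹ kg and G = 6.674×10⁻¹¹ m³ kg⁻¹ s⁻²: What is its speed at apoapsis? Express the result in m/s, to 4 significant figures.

μ = GM = 6.674×10⁻¹¹ × 6.636×10²¹ = 4.429×10¹¹ m³/s².
r_p = 823.2 + 99.03 = 922.23 km = 9.2223×10⁵ m.
r_a = 823.2 + 5412 = 6235.2 km = 6.2352×10⁶ m.
Semi-major axis a = (r_p + r_a)/2 = 3578.7 km = 3.579×10⁶ m.
Vis-viva: v² = μ(2/r − 1/a) = 4.429×10¹¹ × (3.208×10⁻⁷ − 2.794×10⁻⁷) = 1.830×10⁴ m²/s².
v = 135.3 m/s.

v ≈ 135.3 m/s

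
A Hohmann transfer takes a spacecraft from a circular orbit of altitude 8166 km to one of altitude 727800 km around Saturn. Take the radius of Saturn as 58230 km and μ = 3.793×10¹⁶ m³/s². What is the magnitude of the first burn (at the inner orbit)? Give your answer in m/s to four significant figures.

Δv ≈ 8557 m/s

r₁ = 58230 + 8166 = 66396 km = 6.6396×10⁷ m.
r₂ = 58230 + 727800 = 786030 km = 7.8603×10⁸ m.
Transfer ellipse a_t = (r₁ + r₂)/2 = 4.262×10⁸ m.
At r₁: circular v_c1 = √(μ/r₁) = 23900 m/s; transfer-perikrone v_p = √[μ(2/r₁ − 1/a_t)] = 32460 m/s.
Δv₁ = v_p − v_c1 = 8557 m/s.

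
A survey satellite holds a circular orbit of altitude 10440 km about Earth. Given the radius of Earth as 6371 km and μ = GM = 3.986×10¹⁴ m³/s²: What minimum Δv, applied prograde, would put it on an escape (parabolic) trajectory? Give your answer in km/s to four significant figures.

Δv ≈ 2.017 km/s

r = 6371 + 10440 = 16811 km = 1.6811×10⁷ m.
Circular speed v_c = √(μ/r) = 4869 m/s.
Escape speed v_esc = √(2μ/r) = √2 × v_c = 6886 m/s.
Δv = v_esc − v_c = 2017 m/s = 2.017 km/s.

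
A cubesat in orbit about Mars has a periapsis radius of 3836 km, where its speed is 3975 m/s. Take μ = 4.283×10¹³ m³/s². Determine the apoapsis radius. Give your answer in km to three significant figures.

r_p = 3.836×10⁶ m.
Specific energy ε = v²/2 − μ/r = -3.265×10⁶ J/kg, so a = −μ/(2ε) = 6.559×10⁶ m.
The apsides satisfy r_p + r_a = 2a, so the apoapsis radius is 2a − r_p = 9.282×10⁶ m = 9282.1 km.

apoapsis radius ≈ 9280 km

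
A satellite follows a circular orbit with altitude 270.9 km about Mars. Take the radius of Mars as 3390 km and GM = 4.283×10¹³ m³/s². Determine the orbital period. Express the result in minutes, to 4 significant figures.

T ≈ 112.1 minutes

r = 3390 + 270.9 = 3660.9 km = 3.6609×10⁶ m.
Kepler's third law: T = 2π√(r³/μ) = 2π√((3.661×10⁶)³ / 4.283×10¹³).
r³/μ = 1.146×10⁶ s², so T = 2π × 1.070×10³ = 6.725×10³ s.
Converting: 6.725×10³ s ÷ 60.00 = 112.1 minutes.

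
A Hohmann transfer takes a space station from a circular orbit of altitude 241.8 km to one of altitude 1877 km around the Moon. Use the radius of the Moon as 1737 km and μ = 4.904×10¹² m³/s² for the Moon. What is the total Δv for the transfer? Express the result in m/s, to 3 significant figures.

r₁ = 1737 + 241.8 = 1978.8 km = 1.9788×10⁶ m.
r₂ = 1737 + 1877 = 3614.0 km = 3.6140×10⁶ m.
Transfer ellipse a_t = (r₁ + r₂)/2 = 2.796×10⁶ m.
At r₁: circular v_c1 = √(μ/r₁) = 1574 m/s; transfer-perilune v_p = √[μ(2/r₁ − 1/a_t)] = 1790 m/s.
Δv₁ = v_p − v_c1 = 215.4 m/s.
At r₂: circular v_c2 = √(μ/r₂) = 1165 m/s; transfer-apolune v_a = √[μ(2/r₂ − 1/a_t)] = 979.9 m/s.
Δv₂ = v_c2 − v_a = 185.0 m/s.
Total Δv = Δv₁ + Δv₂ = 400.4 m/s.

Δv_total ≈ 400 m/s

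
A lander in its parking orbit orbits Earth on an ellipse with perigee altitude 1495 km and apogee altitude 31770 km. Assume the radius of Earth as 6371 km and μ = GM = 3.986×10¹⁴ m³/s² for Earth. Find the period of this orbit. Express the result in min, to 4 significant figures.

r_p = 6371 + 1495 = 7866.0 km = 7.8660×10⁶ m.
r_a = 6371 + 31770 = 38141 km = 3.8141×10⁷ m.
Semi-major axis a = (r_p + r_a)/2 = (7866.0 + 38141)/2 = 23004 km = 2.300×10⁷ m.
By Kepler's third law T = 2π√(a³/μ) = 2π × 5.526×10³ = 3.472×10⁴ s.
= 578.7 min.

T ≈ 578.7 min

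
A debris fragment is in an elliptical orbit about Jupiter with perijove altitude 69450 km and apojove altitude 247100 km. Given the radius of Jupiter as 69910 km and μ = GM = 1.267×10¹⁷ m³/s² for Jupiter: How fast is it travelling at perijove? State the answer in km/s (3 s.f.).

v ≈ 35.5 km/s

r_p = 69910 + 69450 = 139360 km = 1.3936×10⁸ m.
r_a = 69910 + 247100 = 317010 km = 3.1701×10⁸ m.
Semi-major axis a = (r_p + r_a)/2 = 2.2818×10⁵ km = 2.282×10⁸ m.
Vis-viva: v² = μ(2/r − 1/a) = 1.267×10¹⁷ × (1.435×10⁻⁸ − 4.382×10⁻⁹) = 1.263×10⁹ m²/s².
v = 35540 m/s = 35.54 km/s.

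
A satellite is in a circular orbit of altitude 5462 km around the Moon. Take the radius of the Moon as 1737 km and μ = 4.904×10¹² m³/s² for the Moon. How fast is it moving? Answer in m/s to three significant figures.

v ≈ 825 m/s

r = 1737 + 5462 = 7199.0 km = 7.1990×10⁶ m.
For a circular orbit v = √(μ/r) = √(4.904×10¹² / 7.199×10⁶) = √(6.812×10⁵) = 825.4 m/s.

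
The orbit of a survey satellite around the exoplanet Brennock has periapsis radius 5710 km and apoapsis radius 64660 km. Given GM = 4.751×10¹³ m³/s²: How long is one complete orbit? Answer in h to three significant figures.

T ≈ 52.8 h

Semi-major axis a = (r_p + r_a)/2 = (5710.0 + 64660)/2 = 35185 km = 3.518×10⁷ m.
By Kepler's third law T = 2π√(a³/μ) = 2π × 3.028×10⁴ = 1.902×10⁵ s.
= 52.85 h.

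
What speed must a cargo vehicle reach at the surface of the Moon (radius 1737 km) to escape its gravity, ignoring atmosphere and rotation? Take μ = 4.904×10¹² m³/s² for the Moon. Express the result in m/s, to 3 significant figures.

v_esc ≈ 2380 m/s

r = R = 1.737×10⁶ m.
Escape speed v_esc = √(2μ/r) = √(2 × 4.904×10¹² / 1.737×10⁶) = √(5.647×10⁶) = 2376 m/s.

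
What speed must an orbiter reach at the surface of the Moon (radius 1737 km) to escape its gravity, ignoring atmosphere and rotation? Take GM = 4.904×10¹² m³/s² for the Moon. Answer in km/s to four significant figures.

r = R = 1.737×10⁶ m.
Escape speed v_esc = √(2μ/r) = √(2 × 4.904×10¹² / 1.737×10⁶) = √(5.647×10⁶) = 2376 m/s.
= 2.376 km/s.

v_esc ≈ 2.376 km/s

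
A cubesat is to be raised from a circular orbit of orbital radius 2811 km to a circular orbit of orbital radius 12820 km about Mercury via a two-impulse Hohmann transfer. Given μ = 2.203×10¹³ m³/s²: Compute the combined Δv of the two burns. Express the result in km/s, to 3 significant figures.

Δv_total ≈ 1.31 km/s

r₁ = 2811 km = 2.811×10⁶ m.
r₂ = 12820 km = 1.282×10⁷ m.
Transfer ellipse a_t = (r₁ + r₂)/2 = 7.816×10⁶ m.
At r₁: circular v_c1 = √(μ/r₁) = 2799 m/s; transfer-periherm v_p = √[μ(2/r₁ − 1/a_t)] = 3585 m/s.
Δv₁ = v_p − v_c1 = 786.0 m/s.
At r₂: circular v_c2 = √(μ/r₂) = 1311 m/s; transfer-apoherm v_a = √[μ(2/r₂ − 1/a_t)] = 786.2 m/s.
Δv₂ = v_c2 − v_a = 524.7 m/s.
Total Δv = Δv₁ + Δv₂ = 1311 m/s = 1.311 km/s.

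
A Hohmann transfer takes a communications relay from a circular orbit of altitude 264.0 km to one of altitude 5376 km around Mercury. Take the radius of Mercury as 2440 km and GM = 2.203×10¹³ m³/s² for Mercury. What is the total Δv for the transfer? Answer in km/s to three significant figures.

Δv_total ≈ 1.10 km/s

r₁ = 2440 + 264.0 = 2704.0 km = 2.7040×10⁶ m.
r₂ = 2440 + 5376 = 7816.0 km = 7.8160×10⁶ m.
Transfer ellipse a_t = (r₁ + r₂)/2 = 5.260×10⁶ m.
At r₁: circular v_c1 = √(μ/r₁) = 2854 m/s; transfer-periherm v_p = √[μ(2/r₁ − 1/a_t)] = 3479 m/s.
Δv₁ = v_p − v_c1 = 625.1 m/s.
At r₂: circular v_c2 = √(μ/r₂) = 1679 m/s; transfer-apoherm v_a = √[μ(2/r₂ − 1/a_t)] = 1204 m/s.
Δv₂ = v_c2 − v_a = 475.1 m/s.
Total Δv = Δv₁ + Δv₂ = 1100 m/s = 1.100 km/s.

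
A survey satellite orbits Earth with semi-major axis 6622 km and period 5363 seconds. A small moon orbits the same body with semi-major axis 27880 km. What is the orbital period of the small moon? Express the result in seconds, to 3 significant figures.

Kepler's third law: T² ∝ a³, so T₂ = T₁ (a₂/a₁)^(3/2).
a₂/a₁ = 4.210, (a₂/a₁)^(3/2) = 8.639.
T₂ = 5363 × 8.639 = 46330 seconds.

T₂ ≈ 46300 seconds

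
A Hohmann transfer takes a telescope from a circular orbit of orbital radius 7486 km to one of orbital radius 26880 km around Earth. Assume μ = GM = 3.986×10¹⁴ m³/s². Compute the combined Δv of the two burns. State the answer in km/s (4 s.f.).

r₁ = 7486 km = 7.486×10⁶ m.
r₂ = 26880 km = 2.688×10⁷ m.
Transfer ellipse a_t = (r₁ + r₂)/2 = 1.718×10⁷ m.
At r₁: circular v_c1 = √(μ/r₁) = 7297 m/s; transfer-perigee v_p = √[μ(2/r₁ − 1/a_t)] = 9127 m/s.
Δv₁ = v_p − v_c1 = 1830 m/s.
At r₂: circular v_c2 = √(μ/r₂) = 3851 m/s; transfer-apogee v_a = √[μ(2/r₂ − 1/a_t)] = 2542 m/s.
Δv₂ = v_c2 − v_a = 1309 m/s.
Total Δv = Δv₁ + Δv₂ = 3139 m/s = 3.139 km/s.

Δv_total ≈ 3.139 km/s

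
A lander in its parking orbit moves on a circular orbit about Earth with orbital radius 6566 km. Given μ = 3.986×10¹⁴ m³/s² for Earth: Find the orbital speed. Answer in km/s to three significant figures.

v ≈ 7.79 km/s

r = 6566 km = 6.566×10⁶ m.
For a circular orbit v = √(μ/r) = √(3.986×10¹⁴ / 6.566×10⁶) = √(6.071×10⁷) = 7791 m/s.
That is 7.791 km/s.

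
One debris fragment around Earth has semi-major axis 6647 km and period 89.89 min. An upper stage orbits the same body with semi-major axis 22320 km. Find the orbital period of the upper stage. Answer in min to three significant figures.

T₂ ≈ 553 min

Kepler's third law: T² ∝ a³, so T₂ = T₁ (a₂/a₁)^(3/2).
a₂/a₁ = 3.358, (a₂/a₁)^(3/2) = 6.153.
T₂ = 89.89 × 6.153 = 553.1 min.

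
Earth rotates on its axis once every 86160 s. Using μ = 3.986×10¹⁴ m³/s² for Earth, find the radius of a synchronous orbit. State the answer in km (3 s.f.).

r_sync ≈ 42200 km

A synchronous orbit has period T, so by Kepler's third law a = (μT²/4π²)^(1/3).
μT²/4π² = 3.986×10¹⁴ × (8.616×10⁴)² / 39.48 = 7.495×10²² m³.
a = 4.216×10⁷ m = 42163 km.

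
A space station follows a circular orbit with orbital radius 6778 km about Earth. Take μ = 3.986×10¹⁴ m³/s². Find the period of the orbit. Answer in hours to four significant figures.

T ≈ 1.543 hours

r = 6778 km = 6.778×10⁶ m.
Kepler's third law: T = 2π√(r³/μ) = 2π√((6.778×10⁶)³ / 3.986×10¹⁴).
r³/μ = 7.812×10⁵ s², so T = 2π × 8.839×10² = 5.553×10³ s.
Converting: 5.553×10³ s ÷ 3600 = 1.543 hours.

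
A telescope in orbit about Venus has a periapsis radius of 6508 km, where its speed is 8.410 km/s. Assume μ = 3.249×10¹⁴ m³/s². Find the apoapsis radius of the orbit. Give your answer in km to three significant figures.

r_p = 6.508×10⁶ m.
Specific energy ε = v²/2 − μ/r = -1.456×10⁷ J/kg, so a = −μ/(2ε) = 1.116×10⁷ m.
The apsides satisfy r_p + r_a = 2a, so the apoapsis radius is 2a − r_p = 1.581×10⁷ m = 15808 km.

apoapsis radius ≈ 15800 km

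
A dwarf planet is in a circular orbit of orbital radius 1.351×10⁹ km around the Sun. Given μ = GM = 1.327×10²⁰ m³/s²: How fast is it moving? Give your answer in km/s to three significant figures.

v ≈ 9.91 km/s

r = 1.351×10⁹ km = 1.351×10¹² m.
For a circular orbit v = √(μ/r) = √(1.327×10²⁰ / 1.351×10¹²) = √(9.822×10⁷) = 9911 m/s.
That is 9.911 km/s.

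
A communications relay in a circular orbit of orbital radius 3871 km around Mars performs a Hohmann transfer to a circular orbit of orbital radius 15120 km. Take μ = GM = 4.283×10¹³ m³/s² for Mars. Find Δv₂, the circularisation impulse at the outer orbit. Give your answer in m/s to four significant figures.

Δv ≈ 608.4 m/s

r₁ = 3871 km = 3.871×10⁶ m.
r₂ = 15120 km = 1.512×10⁷ m.
Transfer ellipse a_t = (r₁ + r₂)/2 = 9.496×10⁶ m.
At r₁: circular v_c1 = √(μ/r₁) = 3326 m/s; transfer-periapsis v_p = √[μ(2/r₁ − 1/a_t)] = 4197 m/s.
At r₂: circular v_c2 = √(μ/r₂) = 1683 m/s; transfer-apoapsis v_a = √[μ(2/r₂ − 1/a_t)] = 1075 m/s.
Δv₂ = v_c2 − v_a = 608.4 m/s.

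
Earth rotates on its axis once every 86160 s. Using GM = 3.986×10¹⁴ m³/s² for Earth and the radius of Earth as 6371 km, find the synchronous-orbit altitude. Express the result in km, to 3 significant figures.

A synchronous orbit has period T, so by Kepler's third law a = (μT²/4π²)^(1/3).
μT²/4π² = 3.986×10¹⁴ × (8.616×10⁴)² / 39.48 = 7.495×10²² m³.
a = 4.216×10⁷ m = 42163 km.
Altitude h = a − R = 42163 − 6371 = 35792 km.

h_sync ≈ 35800 km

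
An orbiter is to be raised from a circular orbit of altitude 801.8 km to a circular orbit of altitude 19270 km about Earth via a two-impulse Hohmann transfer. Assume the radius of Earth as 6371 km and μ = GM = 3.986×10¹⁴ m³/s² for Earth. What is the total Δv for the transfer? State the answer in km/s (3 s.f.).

Δv_total ≈ 3.20 km/s

r₁ = 6371 + 801.8 = 7172.8 km = 7.1728×10⁶ m.
r₂ = 6371 + 19270 = 25641 km = 2.5641×10⁷ m.
Transfer ellipse a_t = (r₁ + r₂)/2 = 1.641×10⁷ m.
At r₁: circular v_c1 = √(μ/r₁) = 7455 m/s; transfer-perigee v_p = √[μ(2/r₁ − 1/a_t)] = 9319 m/s.
Δv₁ = v_p − v_c1 = 1865 m/s.
At r₂: circular v_c2 = √(μ/r₂) = 3943 m/s; transfer-apogee v_a = √[μ(2/r₂ − 1/a_t)] = 2607 m/s.
Δv₂ = v_c2 − v_a = 1336 m/s.
Total Δv = Δv₁ + Δv₂ = 3200 m/s = 3.200 km/s.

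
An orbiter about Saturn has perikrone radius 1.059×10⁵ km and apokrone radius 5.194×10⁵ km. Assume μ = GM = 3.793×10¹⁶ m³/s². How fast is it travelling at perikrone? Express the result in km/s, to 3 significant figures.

v ≈ 24.4 km/s

Semi-major axis a = (r_p + r_a)/2 = 3.1265×10⁵ km = 3.126×10⁸ m.
Vis-viva: v² = μ(2/r − 1/a) = 3.793×10¹⁶ × (1.889×10⁻⁸ − 3.198×10⁻⁹) = 5.950×10⁸ m²/s².
v = 24390 m/s = 24.39 km/s.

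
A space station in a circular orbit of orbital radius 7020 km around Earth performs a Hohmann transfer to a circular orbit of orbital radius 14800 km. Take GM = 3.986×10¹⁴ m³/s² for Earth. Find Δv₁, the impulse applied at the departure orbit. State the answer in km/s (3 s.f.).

r₁ = 7020 km = 7.020×10⁶ m.
r₂ = 14800 km = 1.480×10⁷ m.
Transfer ellipse a_t = (r₁ + r₂)/2 = 1.091×10⁷ m.
At r₁: circular v_c1 = √(μ/r₁) = 7535 m/s; transfer-perigee v_p = √[μ(2/r₁ − 1/a_t)] = 8776 m/s.
Δv₁ = v_p − v_c1 = 1241 m/s.
= 1.241 km/s.

Δv ≈ 1.24 km/s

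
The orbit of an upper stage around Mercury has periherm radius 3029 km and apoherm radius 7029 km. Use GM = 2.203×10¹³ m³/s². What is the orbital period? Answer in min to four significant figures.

T ≈ 251.6 min

Semi-major axis a = (r_p + r_a)/2 = (3029.0 + 7029.0)/2 = 5029.0 km = 5.029×10⁶ m.
By Kepler's third law T = 2π√(a³/μ) = 2π × 2.403×10³ = 1.510×10⁴ s.
= 251.6 min.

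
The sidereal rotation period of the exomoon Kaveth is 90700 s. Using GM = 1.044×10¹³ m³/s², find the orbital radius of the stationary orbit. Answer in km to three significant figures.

r_sync ≈ 13000 km

A synchronous orbit has period T, so by Kepler's third law a = (μT²/4π²)^(1/3).
μT²/4π² = 1.044×10¹³ × (9.070×10⁴)² / 39.48 = 2.175×10²¹ m³.
a = 1.296×10⁷ m = 12957 km.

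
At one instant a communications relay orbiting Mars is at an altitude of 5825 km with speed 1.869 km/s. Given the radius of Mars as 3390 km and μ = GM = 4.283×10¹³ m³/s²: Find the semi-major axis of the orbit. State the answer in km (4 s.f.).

a ≈ 7381 km

r = 3390 + 5825 = 9215.0 km = 9.215×10⁶ m.
Vis-viva rearranged: 1/a = 2/r − v²/μ = 2.170×10⁻⁷ − 8.156×10⁻⁸ = 1.355×10⁻⁷ m⁻¹.
a = 7.381×10⁶ m = 7381.2 km.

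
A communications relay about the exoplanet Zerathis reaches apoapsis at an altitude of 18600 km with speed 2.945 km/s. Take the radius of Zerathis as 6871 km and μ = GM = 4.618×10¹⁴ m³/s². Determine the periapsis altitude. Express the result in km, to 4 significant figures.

r_a = 6871 + 18600 = 25471 km = 2.547×10⁷ m.
Specific energy ε = v²/2 − μ/r = -1.379×10⁷ J/kg, so a = −μ/(2ε) = 1.674×10⁷ m.
The apsides satisfy r_p + r_a = 2a, so the periapsis radius is 2a − r_a = 8.008×10⁶ m = 8007.5 km.
Periapsis altitude = 8007.5 − 6871 = 1136.5 km.

periapsis altitude ≈ 1137 km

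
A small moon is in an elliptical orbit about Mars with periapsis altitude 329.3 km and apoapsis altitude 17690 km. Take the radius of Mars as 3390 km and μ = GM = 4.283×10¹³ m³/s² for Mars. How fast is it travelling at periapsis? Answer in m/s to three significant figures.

r_p = 3390 + 329.3 = 3719.3 km = 3.7193×10⁶ m.
r_a = 3390 + 17690 = 21080 km = 2.1080×10⁷ m.
Semi-major axis a = (r_p + r_a)/2 = 12400 km = 1.240×10⁷ m.
Vis-viva: v² = μ(2/r − 1/a) = 4.283×10¹³ × (5.377×10⁻⁷ − 8.065×10⁻⁸) = 1.958×10⁷ m²/s².
v = 4425 m/s.

v ≈ 4420 m/s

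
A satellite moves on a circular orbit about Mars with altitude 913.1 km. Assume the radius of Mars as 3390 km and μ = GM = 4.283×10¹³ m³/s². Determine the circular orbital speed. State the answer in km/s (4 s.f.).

r = 3390 + 913.1 = 4303.1 km = 4.3031×10⁶ m.
For a circular orbit v = √(μ/r) = √(4.283×10¹³ / 4.303×10⁶) = √(9.953×10⁶) = 3155 m/s.
That is 3.155 km/s.

v ≈ 3.155 km/s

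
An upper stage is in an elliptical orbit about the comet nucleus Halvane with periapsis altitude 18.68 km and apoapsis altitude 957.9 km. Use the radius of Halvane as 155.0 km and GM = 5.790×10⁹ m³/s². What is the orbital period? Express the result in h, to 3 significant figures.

T ≈ 11.8 h

r_p = 155.0 + 18.68 = 173.68 km = 1.7368×10⁵ m.
r_a = 155.0 + 957.9 = 1112.9 km = 1.1129×10⁶ m.
Semi-major axis a = (r_p + r_a)/2 = (173.68 + 1112.9)/2 = 643.29 km = 6.433×10⁵ m.
By Kepler's third law T = 2π√(a³/μ) = 2π × 6.781×10³ = 4.260×10⁴ s.
= 11.83 h.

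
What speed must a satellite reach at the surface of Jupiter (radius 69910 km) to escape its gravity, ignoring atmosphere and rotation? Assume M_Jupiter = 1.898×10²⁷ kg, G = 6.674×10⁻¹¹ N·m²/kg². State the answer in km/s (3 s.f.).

μ = GM = 6.674×10⁻¹¹ × 1.898×10²⁷ = 1.267×10¹⁷ m³/s².
r = R = 6.991×10⁷ m.
Escape speed v_esc = √(2μ/r) = √(2 × 1.267×10¹⁷ / 6.991×10⁷) = √(3.624×10⁹) = 60200 m/s.
= 60.20 km/s.

v_esc ≈ 60.2 km/s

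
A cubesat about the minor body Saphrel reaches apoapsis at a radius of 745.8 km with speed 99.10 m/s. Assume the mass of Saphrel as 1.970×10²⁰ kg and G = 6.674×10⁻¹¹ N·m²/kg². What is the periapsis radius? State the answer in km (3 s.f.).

μ = GM = 6.674×10⁻¹¹ × 1.970×10²⁰ = 1.315×10¹⁰ m³/s².
r_a = 7.458×10⁵ m.
Specific energy ε = v²/2 − μ/r = -1.272×10⁴ J/kg, so a = −μ/(2ε) = 5.169×10⁵ m.
The apsides satisfy r_p + r_a = 2a, so the periapsis radius is 2a − r_a = 2.879×10⁵ m = 287.94 km.

periapsis radius ≈ 288 km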